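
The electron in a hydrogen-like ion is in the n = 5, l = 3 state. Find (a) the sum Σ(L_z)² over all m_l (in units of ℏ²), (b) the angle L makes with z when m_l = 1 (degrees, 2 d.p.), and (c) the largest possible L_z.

Σ(L_z)² = 28 ℏ²; θ(m_l=1) ≈ 73.22°; L_z,max = 3ℏ

Σ m_l² = 28, so Σ(L_z)² = 28 ℏ².
For m_l = 1: cos θ = 1/√12, θ ≈ 73.22°.
L_z,max = lℏ = 3ℏ.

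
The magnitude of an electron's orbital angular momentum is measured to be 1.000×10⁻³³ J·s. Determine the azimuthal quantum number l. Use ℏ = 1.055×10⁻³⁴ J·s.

Dividing by ℏ: |L|/ℏ ≈ 9.479.
l(l+1) ≈ 9.479² ≈ 89.85, so l = 9.

l = 9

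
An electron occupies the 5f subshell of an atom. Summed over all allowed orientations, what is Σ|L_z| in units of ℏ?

For 5f, l = 3.
m_l ∈ {-3, -2, -1, 0, 1, 2, 3}.
Σ|m_l| = l(l+1) = 12.

Σ|L_z| = 12 ℏ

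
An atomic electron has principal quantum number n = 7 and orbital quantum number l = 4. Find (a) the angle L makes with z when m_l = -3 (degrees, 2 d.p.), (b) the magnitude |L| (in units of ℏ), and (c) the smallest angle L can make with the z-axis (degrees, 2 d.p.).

θ(m_l=-3) ≈ 132.13°; |L| = 2√5 ℏ ≈ 4.472ℏ; θ_min ≈ 26.57°

For m_l = -3: cos θ = -3/√20, θ ≈ 132.13°.
|L| = ℏ√(4·5) = 2√5 ℏ ≈ 4.472ℏ.
cos θ_min = 4/√20, so θ_min ≈ 26.57°.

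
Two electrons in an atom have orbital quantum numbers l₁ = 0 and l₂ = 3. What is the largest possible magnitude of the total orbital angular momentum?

|L_tot|_max = 2√3 ℏ ≈ 3.464ℏ

Angular momentum addition gives L = |l₁ − l₂|, …, l₁ + l₂.
So L can be 3.
The largest magnitude corresponds to L = 3: |L_tot| = ℏ√(3·4) = 2√3 ℏ.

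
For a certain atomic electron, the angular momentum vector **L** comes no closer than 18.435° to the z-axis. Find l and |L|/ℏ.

l = 9, |L| = 3√10 ℏ ≈ 9.487ℏ

At minimum angle, m_l = l, so cos θ = l/√(l(l+1)); cos²θ = l/(l+1) = 0.9000.
l = cos²θ/sin²θ ≈ 9.
Then |L| = ℏ√(9·10) = 3√10 ℏ.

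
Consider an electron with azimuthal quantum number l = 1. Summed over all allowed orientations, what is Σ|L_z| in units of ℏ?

Σ|L_z| = 2 ℏ

m_l ∈ {-1, 0, 1}.
Σ|m_l| = 2(1+2+…+1) = 2.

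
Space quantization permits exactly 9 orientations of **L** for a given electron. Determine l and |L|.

l = 4, |L| = 2√5 ℏ ≈ 4.472ℏ

9 = 2l + 1, so l = (9−1)/2 = 4.
Then |L| = √(l(l+1)) ℏ = 2√5 ℏ.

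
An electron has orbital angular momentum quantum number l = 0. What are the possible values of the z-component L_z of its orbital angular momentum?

L_z ∈ {0}

L_z = m_l ℏ with m_l ranging from −l to +l in integer steps.
For l = 0: m_l ∈ {0}.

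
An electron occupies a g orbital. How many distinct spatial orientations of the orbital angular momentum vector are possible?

9

G corresponds to l = 4.
The number of m_l values is 2l + 1 = 2·4 + 1 = 9.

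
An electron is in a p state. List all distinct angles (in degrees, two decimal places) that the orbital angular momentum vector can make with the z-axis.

For a p orbital, l = 1.
|L|² = l(l+1)ℏ² = 2ℏ², so |L| = √2 ℏ.
cos θ = m_l/√2 for each m_l ∈ {-1, 0, 1}.

θ ∈ {45.00°, 90.00°, 135.00°}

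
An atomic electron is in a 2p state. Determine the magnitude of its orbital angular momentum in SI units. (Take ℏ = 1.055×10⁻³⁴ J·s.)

2p means n = 2, l = 1.
|L| = ℏ√(l(l+1)) = ℏ√(1·2) = √2 ℏ
Numerically, |L| = 1.414 × (1.055×10⁻³⁴ J·s) = 1.492×10⁻³⁴ J·s.

|L| = 1.492×10⁻³⁴ J·s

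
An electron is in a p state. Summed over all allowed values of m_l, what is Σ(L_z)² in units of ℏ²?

Σ(L_z)² = 2 ℏ²

P corresponds to l = 1.
The allowed m_l values are -1, 0, 1.
Σ m_l² = 2·(1) = 2.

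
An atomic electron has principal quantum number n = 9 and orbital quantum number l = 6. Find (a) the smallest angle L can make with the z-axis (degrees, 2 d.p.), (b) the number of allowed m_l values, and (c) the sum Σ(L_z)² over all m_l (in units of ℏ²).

cos θ_min = 6/√42, so θ_min ≈ 22.21°.
There are 2l+1 = 13 values of m_l.
Σ m_l² = 182, so Σ(L_z)² = 182 ℏ².

θ_min ≈ 22.21°; 13 values; Σ(L_z)² = 182 ℏ²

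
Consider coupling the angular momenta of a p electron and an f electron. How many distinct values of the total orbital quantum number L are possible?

Angular momentum addition gives L = |l₁ − l₂|, …, l₁ + l₂.
L ∈ {2, 3, 4}.
That is 3 values.

3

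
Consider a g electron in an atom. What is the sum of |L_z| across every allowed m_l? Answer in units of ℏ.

For a g orbital, l = 4.
m_l runs from −4 to 4, i.e. {-4, -3, -2, -1, 0, 1, 2, 3, 4}.
Σ|m_l| = 2(1+2+…+4) = 20.

Σ|L_z| = 20 ℏ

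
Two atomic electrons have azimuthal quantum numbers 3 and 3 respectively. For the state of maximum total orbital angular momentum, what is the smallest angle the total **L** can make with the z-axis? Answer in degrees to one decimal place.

θ_min ≈ 22.2°

By the triangle rule, |l₁ − l₂| ≤ L ≤ l₁ + l₂.
L ∈ {0, 1, 2, 3, 4, 5, 6}.
The maximum is L = 6, with |L_tot| = ℏ√(6·7) = √42 ℏ.
The minimum angle with z is arccos(6/√42) ≈ 22.2°.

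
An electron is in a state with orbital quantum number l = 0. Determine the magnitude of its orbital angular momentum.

|L| = ℏ√(l(l+1)) = ℏ√0 = 0

|L| = 0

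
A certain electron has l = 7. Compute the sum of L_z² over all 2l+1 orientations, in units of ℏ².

Σ(L_z)² = 280 ℏ²

m_l ∈ {-7, -6, -5, -4, -3, -2, -1, 0, 1, 2, 3, 4, 5, 6, 7}.
Σ m_l² = l(l+1)(2l+1)/3 = 7·8·15/3 = 280.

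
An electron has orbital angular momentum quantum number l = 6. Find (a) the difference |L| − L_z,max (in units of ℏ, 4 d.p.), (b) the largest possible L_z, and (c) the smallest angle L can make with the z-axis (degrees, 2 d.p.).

|L| − L_z,max = (√42 − 6)ℏ ≈ 0.4807ℏ.
L_z,max = lℏ = 6ℏ.
cos θ_min = 6/√42, so θ_min ≈ 22.21°.

|L|−L_z,max ≈ 0.4807ℏ; L_z,max = 6ℏ; θ_min ≈ 22.21°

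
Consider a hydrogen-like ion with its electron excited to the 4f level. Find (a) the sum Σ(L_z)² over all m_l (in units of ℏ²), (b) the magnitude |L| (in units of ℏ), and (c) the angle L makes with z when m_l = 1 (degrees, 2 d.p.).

Σ(L_z)² = 28 ℏ²; |L| = 2√3 ℏ ≈ 3.464ℏ; θ(m_l=1) ≈ 73.22°

The 4f level has l = 3.
Σ m_l² = 28, so Σ(L_z)² = 28 ℏ².
|L| = ℏ√(3·4) = 2√3 ℏ ≈ 3.464ℏ.
For m_l = 1: cos θ = 1/√12, θ ≈ 73.22°.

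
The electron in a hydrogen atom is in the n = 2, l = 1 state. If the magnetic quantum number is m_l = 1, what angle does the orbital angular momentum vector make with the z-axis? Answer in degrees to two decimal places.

|L|² = l(l+1)ℏ² = 2ℏ², so |L| = √2 ℏ.
L_z = m_l ℏ = 1ℏ.
cos θ = L_z/|L| = 1/√2, so θ ≈ 45.00°.

θ ≈ 45.00°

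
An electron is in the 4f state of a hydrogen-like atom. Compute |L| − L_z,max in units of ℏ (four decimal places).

4f means n = 4, l = 3.
|L| = 2√3 ℏ ≈ 3.4641ℏ, while L_z,max = lℏ = 3ℏ.
The difference is (2√3 − 3)ℏ ≈ 0.4641ℏ.

|L| − L_z,max ≈ 0.4641ℏ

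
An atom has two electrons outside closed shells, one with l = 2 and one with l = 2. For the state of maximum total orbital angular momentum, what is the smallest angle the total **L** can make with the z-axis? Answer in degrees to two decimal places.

θ_min ≈ 26.57°

By the triangle rule, |l₁ − l₂| ≤ L ≤ l₁ + l₂.
So L can be 0, 1, 2, 3, 4.
The maximum is L = 4, with |L_tot| = ℏ√(4·5) = 2√5 ℏ.
The minimum angle with z is arccos(4/√20) ≈ 26.57°.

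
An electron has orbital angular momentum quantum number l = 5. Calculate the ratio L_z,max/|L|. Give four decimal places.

|L| = √30 ℏ ≈ 5.4772ℏ, while L_z,max = lℏ = 5ℏ.
L_z,max/|L| = 5/√30 = 0.9129.

L_z,max/|L| = 0.9129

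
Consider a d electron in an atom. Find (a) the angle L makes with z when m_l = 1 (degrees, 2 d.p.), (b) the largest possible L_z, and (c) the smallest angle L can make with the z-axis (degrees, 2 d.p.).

θ(m_l=1) ≈ 65.91°; L_z,max = 2ℏ; θ_min ≈ 35.26°

D corresponds to l = 2.
For m_l = 1: cos θ = 1/√6, θ ≈ 65.91°.
L_z,max = lℏ = 2ℏ.
cos θ_min = 2/√6, so θ_min ≈ 35.26°.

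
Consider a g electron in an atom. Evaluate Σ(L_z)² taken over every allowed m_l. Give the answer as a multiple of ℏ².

G corresponds to l = 4.
The allowed m_l values are -4, -3, -2, -1, 0, 1, 2, 3, 4.
Σ m_l² = 2·(1 + 4 + 9 + 16) = 60.

Σ(L_z)² = 60 ℏ²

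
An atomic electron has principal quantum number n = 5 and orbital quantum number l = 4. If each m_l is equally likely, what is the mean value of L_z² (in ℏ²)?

⟨L_z²⟩ = 6.667 ℏ²

The allowed m_l values are -4, -3, -2, -1, 0, 1, 2, 3, 4.
⟨L_z²⟩ = ℏ²·(Σ m_l²)/(2l+1) = ℏ²·60/9 = 6.667ℏ².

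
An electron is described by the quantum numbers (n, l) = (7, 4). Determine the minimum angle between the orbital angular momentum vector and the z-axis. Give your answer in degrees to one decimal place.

θ_min ≈ 26.6°

|L|² = l(l+1)ℏ² = 20ℏ², so |L| = 2√5 ℏ.
The smallest angle corresponds to the largest L_z, i.e. m_l = l = 4, giving L_z = 4ℏ.
cos θ_min = 4/√20, so θ_min ≈ 26.6°.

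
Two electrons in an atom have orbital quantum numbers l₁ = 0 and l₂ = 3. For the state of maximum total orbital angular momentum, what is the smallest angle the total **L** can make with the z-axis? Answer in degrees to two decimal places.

θ_min ≈ 30.00°

L runs from |0 − 3| = 3 to 0 + 3 = 3.
Allowed values: L = 3.
The maximum is L = 3, with |L_tot| = ℏ√(3·4) = 2√3 ℏ.
The minimum angle with z is arccos(3/√12) ≈ 30.00°.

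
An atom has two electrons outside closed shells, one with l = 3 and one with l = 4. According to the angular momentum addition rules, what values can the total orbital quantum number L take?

L = 1, 2, 3, 4, 5, 6, 7

The total orbital quantum number L ranges from |l₁ − l₂| to l₁ + l₂ in integer steps.
L ∈ {1, 2, 3, 4, 5, 6, 7}.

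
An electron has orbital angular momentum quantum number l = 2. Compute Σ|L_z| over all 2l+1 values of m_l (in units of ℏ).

Σ|L_z| = 6 ℏ

m_l runs from −2 to 2, i.e. {-2, -1, 0, 1, 2}.
Σ|m_l| = 2(1+2+…+2) = 6.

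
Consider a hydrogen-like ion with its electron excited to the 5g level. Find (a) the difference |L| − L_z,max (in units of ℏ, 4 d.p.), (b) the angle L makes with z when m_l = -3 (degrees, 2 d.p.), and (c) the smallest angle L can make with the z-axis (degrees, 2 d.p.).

The 5g level has l = 4.
|L| − L_z,max = (2√5 − 4)ℏ ≈ 0.4721ℏ.
For m_l = -3: cos θ = -3/√20, θ ≈ 132.13°.
cos θ_min = 4/√20, so θ_min ≈ 26.57°.

|L|−L_z,max ≈ 0.4721ℏ; θ(m_l=-3) ≈ 132.13°; θ_min ≈ 26.57°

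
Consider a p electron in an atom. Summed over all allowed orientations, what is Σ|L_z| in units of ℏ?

The letter p corresponds to l = 1.
The allowed m_l values are -1, 0, 1.
Σ|m_l| = 2·1(1+1)/2 = 2.

Σ|L_z| = 2 ℏ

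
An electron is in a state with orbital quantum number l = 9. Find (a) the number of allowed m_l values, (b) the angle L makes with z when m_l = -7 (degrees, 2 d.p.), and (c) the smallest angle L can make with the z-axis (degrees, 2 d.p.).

19 values; θ(m_l=-7) ≈ 137.55°; θ_min ≈ 18.43°

There are 2l+1 = 19 values of m_l.
For m_l = -7: cos θ = -7/√90, θ ≈ 137.55°.
cos θ_min = 9/√90, so θ_min ≈ 18.43°.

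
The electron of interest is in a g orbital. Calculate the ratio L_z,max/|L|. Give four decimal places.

L_z,max/|L| = 0.8944

A g state has l = 4.
|L| = 2√5 ℏ ≈ 4.4721ℏ, while L_z,max = lℏ = 4ℏ.
L_z,max/|L| = 4/√20 = 0.8944.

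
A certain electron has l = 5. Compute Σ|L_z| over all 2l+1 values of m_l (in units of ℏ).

The allowed m_l values are -5, -4, -3, -2, -1, 0, 1, 2, 3, 4, 5.
Σ|m_l| = l(l+1) = 30.

Σ|L_z| = 30 ℏ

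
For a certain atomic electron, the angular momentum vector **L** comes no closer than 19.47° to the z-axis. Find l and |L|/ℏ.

At minimum angle, m_l = l, so cos θ = l/√(l(l+1)); cos²θ = l/(l+1) = 0.8889.
l = cos²θ/sin²θ ≈ 8.
Then |L| = ℏ√(8·9) = 6√2 ℏ.

l = 8, |L| = 6√2 ℏ ≈ 8.485ℏ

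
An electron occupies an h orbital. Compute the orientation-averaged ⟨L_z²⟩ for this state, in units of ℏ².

⟨L_z²⟩ = 10 ℏ²

For an h orbital, l = 5.
m_l runs from −5 to 5, i.e. {-5, -4, -3, -2, -1, 0, 1, 2, 3, 4, 5}.
Average of L_z² over 11 states: 110/11 ℏ² = 10 ℏ².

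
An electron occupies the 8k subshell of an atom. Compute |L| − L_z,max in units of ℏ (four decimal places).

|L| − L_z,max ≈ 0.4833ℏ

8k means n = 8, l = 7.
|L| = 2√14 ℏ ≈ 7.4833ℏ, while L_z,max = lℏ = 7ℏ.
The difference is (2√14 − 7)ℏ ≈ 0.4833ℏ.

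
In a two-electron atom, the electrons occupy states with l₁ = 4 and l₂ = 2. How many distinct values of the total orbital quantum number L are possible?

5

By the triangle rule, |l₁ − l₂| ≤ L ≤ l₁ + l₂.
L ∈ {2, 3, 4, 5, 6}.
That is 5 values.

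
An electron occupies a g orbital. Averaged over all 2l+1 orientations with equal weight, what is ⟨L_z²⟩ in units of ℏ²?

⟨L_z²⟩ = 6.667 ℏ²

A g state has l = 4.
The allowed m_l values are -4, -3, -2, -1, 0, 1, 2, 3, 4.
⟨L_z²⟩ = ℏ²·(Σ m_l²)/(2l+1) = ℏ²·60/9 = 6.667ℏ².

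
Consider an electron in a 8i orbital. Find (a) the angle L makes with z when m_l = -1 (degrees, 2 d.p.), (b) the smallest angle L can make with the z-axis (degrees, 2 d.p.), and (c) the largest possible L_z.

The 8i subshell has l = 6.
For m_l = -1: cos θ = -1/√42, θ ≈ 98.88°.
cos θ_min = 6/√42, so θ_min ≈ 22.21°.
L_z,max = lℏ = 6ℏ.

θ(m_l=-1) ≈ 98.88°; θ_min ≈ 22.21°; L_z,max = 6ℏ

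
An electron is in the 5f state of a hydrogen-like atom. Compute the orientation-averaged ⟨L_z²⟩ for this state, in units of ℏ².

⟨L_z²⟩ = 4 ℏ²

For 5f, l = 3.
m_l ∈ {-3, -2, -1, 0, 1, 2, 3}.
Average of L_z² over 7 states: 28/7 ℏ² = 4 ℏ².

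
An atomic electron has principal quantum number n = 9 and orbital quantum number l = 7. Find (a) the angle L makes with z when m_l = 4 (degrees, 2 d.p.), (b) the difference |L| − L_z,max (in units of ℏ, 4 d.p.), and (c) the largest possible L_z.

θ(m_l=4) ≈ 57.69°; |L|−L_z,max ≈ 0.4833ℏ; L_z,max = 7ℏ

For m_l = 4: cos θ = 4/√56, θ ≈ 57.69°.
|L| − L_z,max = (2√14 − 7)ℏ ≈ 0.4833ℏ.
L_z,max = lℏ = 7ℏ.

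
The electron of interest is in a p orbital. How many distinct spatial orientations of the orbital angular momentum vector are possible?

3

A p state has l = 1.
The number of m_l values is 2l + 1 = 2·1 + 1 = 3.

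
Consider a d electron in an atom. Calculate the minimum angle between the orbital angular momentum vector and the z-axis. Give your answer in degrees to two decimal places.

A d state has l = 2.
|L| = √(l(l+1)) ℏ = √6 ℏ.
The smallest angle corresponds to the largest L_z, i.e. m_l = l = 2, giving L_z = 2ℏ.
cos θ_min = 2/√6, so θ_min ≈ 35.26°.

θ_min ≈ 35.26°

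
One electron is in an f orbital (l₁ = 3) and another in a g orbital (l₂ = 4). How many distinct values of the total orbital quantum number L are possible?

7

The total orbital quantum number L ranges from |l₁ − l₂| to l₁ + l₂ in integer steps.
So L can be 1, 2, 3, 4, 5, 6, 7.
That is 7 values.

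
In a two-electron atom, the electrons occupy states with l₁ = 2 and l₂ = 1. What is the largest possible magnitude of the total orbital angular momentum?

|L_tot|_max = 2√3 ℏ ≈ 3.464ℏ

L runs from |2 − 1| = 1 to 2 + 1 = 3.
So L can be 1, 2, 3.
The largest magnitude corresponds to L = 3: |L_tot| = ℏ√(3·4) = 2√3 ℏ.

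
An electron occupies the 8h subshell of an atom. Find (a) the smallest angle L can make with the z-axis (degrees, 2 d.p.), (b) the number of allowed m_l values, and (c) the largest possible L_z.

The 8h subshell has l = 5.
cos θ_min = 5/√30, so θ_min ≈ 24.09°.
There are 2l+1 = 11 values of m_l.
L_z,max = lℏ = 5ℏ.

θ_min ≈ 24.09°; 11 values; L_z,max = 5ℏ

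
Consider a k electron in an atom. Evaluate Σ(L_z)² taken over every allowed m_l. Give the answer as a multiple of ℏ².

Σ(L_z)² = 280 ℏ²

For a k orbital, l = 7.
m_l ∈ {-7, -6, -5, -4, -3, -2, -1, 0, 1, 2, 3, 4, 5, 6, 7}.
Summing m² from −7 to 7: Σ m_l² = 280.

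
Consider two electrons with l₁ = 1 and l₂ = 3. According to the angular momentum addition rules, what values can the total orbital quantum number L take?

L = 2, 3, 4

By the triangle rule, |l₁ − l₂| ≤ L ≤ l₁ + l₂.
L ∈ {2, 3, 4}.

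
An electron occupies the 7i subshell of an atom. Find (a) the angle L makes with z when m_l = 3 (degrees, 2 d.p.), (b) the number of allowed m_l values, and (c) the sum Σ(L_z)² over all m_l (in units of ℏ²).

θ(m_l=3) ≈ 62.42°; 13 values; Σ(L_z)² = 182 ℏ²

For 7i, l = 6.
For m_l = 3: cos θ = 3/√42, θ ≈ 62.42°.
There are 2l+1 = 13 values of m_l.
Σ m_l² = 182, so Σ(L_z)² = 182 ℏ².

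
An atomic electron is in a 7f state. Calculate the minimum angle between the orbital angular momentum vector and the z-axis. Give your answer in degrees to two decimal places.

θ_min ≈ 30.00°

For 7f, l = 3.
|L| = √(l(l+1)) ℏ = 2√3 ℏ.
The smallest angle corresponds to the largest L_z, i.e. m_l = l = 3, giving L_z = 3ℏ.
cos θ_min = 3/√12, so θ_min ≈ 30.00°.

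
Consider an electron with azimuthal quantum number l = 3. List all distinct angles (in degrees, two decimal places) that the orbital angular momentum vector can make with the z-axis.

θ ∈ {30.00°, 54.74°, 73.22°, 90.00°, 106.78°, 125.26°, 150.00°}

|L|² = l(l+1)ℏ² = 12ℏ², so |L| = 2√3 ℏ.
cos θ = m_l/√12 for each m_l ∈ {-3, -2, -1, 0, 1, 2, 3}.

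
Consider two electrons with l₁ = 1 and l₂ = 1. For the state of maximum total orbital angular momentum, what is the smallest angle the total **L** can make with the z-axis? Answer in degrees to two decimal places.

θ_min ≈ 35.26°

The total orbital quantum number L ranges from |l₁ − l₂| to l₁ + l₂ in integer steps.
Allowed values: L = 0, 1, 2.
The maximum is L = 2, with |L_tot| = ℏ√(2·3) = √6 ℏ.
The minimum angle with z is arccos(2/√6) ≈ 35.26°.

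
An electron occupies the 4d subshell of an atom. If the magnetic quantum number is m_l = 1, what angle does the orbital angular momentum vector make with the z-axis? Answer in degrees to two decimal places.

For 4d, l = 2.
|L| = √(l(l+1)) ℏ = √6 ℏ.
L_z = m_l ℏ = 1ℏ.
cos θ = L_z/|L| = 1/√6, so θ ≈ 65.91°.

θ ≈ 65.91°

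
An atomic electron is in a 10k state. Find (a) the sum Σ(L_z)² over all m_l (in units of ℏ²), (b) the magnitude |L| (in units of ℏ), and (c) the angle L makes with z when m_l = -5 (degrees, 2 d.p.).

Σ(L_z)² = 280 ℏ²; |L| = 2√14 ℏ ≈ 7.483ℏ; θ(m_l=-5) ≈ 131.92°

For 10k, l = 7.
Σ m_l² = 280, so Σ(L_z)² = 280 ℏ².
|L| = ℏ√(7·8) = 2√14 ℏ ≈ 7.483ℏ.
For m_l = -5: cos θ = -5/√56, θ ≈ 131.92°.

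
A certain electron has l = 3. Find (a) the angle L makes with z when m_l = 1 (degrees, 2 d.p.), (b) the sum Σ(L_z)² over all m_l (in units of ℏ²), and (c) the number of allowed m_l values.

For m_l = 1: cos θ = 1/√12, θ ≈ 73.22°.
Σ m_l² = 28, so Σ(L_z)² = 28 ℏ².
There are 2l+1 = 7 values of m_l.

θ(m_l=1) ≈ 73.22°; Σ(L_z)² = 28 ℏ²; 7 values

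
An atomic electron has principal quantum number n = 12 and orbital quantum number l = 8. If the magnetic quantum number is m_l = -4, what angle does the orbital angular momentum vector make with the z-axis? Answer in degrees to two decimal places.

θ ≈ 118.13°

|L|² = l(l+1)ℏ² = 72ℏ², so |L| = 6√2 ℏ.
L_z = m_l ℏ = −4ℏ.
cos θ = L_z/|L| = -4/√72, so θ ≈ 118.13°.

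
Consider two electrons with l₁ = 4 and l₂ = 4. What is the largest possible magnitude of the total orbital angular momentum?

Angular momentum addition gives L = |l₁ − l₂|, …, l₁ + l₂.
So L can be 0, 1, 2, 3, 4, 5, 6, 7, 8.
The largest magnitude corresponds to L = 8: |L_tot| = ℏ√(8·9) = 6√2 ℏ.

|L_tot|_max = 6√2 ℏ ≈ 8.485ℏ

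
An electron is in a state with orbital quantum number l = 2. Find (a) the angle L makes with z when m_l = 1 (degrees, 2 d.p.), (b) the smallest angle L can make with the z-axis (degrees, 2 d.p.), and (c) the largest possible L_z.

For m_l = 1: cos θ = 1/√6, θ ≈ 65.91°.
cos θ_min = 2/√6, so θ_min ≈ 35.26°.
L_z,max = lℏ = 2ℏ.

θ(m_l=1) ≈ 65.91°; θ_min ≈ 35.26°; L_z,max = 2ℏ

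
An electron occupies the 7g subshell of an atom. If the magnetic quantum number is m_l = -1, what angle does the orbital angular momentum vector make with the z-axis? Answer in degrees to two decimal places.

θ ≈ 102.92°

The 7g subshell has l = 4.
|L|² = l(l+1)ℏ² = 20ℏ², so |L| = 2√5 ℏ.
L_z = m_l ℏ = −1ℏ.
cos θ = L_z/|L| = -1/√20, so θ ≈ 102.92°.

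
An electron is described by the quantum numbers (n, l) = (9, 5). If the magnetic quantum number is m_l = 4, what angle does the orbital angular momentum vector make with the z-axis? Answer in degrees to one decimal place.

θ ≈ 43.1°

|L| = √(l(l+1)) ℏ = √30 ℏ.
L_z = m_l ℏ = 4ℏ.
cos θ = L_z/|L| = 4/√30, so θ ≈ 43.1°.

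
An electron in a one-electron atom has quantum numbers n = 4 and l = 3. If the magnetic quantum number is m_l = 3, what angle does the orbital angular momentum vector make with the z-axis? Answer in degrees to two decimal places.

|L|² = l(l+1)ℏ² = 12ℏ², so |L| = 2√3 ℏ.
L_z = m_l ℏ = 3ℏ.
cos θ = L_z/|L| = 3/√12, so θ ≈ 30.00°.

θ ≈ 30.00°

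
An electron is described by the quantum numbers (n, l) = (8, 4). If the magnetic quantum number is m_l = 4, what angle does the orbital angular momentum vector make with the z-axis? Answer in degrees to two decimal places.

|L|² = l(l+1)ℏ² = 20ℏ², so |L| = 2√5 ℏ.
L_z = m_l ℏ = 4ℏ.
cos θ = L_z/|L| = 4/√20, so θ ≈ 26.57°.

θ ≈ 26.57°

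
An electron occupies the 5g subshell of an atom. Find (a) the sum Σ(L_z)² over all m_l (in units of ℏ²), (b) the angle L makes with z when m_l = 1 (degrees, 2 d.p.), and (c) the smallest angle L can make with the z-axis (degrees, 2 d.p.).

The 5g subshell has l = 4.
Σ m_l² = 60, so Σ(L_z)² = 60 ℏ².
For m_l = 1: cos θ = 1/√20, θ ≈ 77.08°.
cos θ_min = 4/√20, so θ_min ≈ 26.57°.

Σ(L_z)² = 60 ℏ²; θ(m_l=1) ≈ 77.08°; θ_min ≈ 26.57°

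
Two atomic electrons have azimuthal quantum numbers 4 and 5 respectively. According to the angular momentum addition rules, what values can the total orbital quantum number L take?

The total orbital quantum number L ranges from |l₁ − l₂| to l₁ + l₂ in integer steps.
Allowed values: L = 1, 2, 3, 4, 5, 6, 7, 8, 9.

L = 1, 2, 3, 4, 5, 6, 7, 8, 9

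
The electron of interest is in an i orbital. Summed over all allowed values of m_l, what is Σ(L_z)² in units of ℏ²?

For an i orbital, l = 6.
The allowed m_l values are -6, -5, -4, -3, -2, -1, 0, 1, 2, 3, 4, 5, 6.
Σ m_l² = l(l+1)(2l+1)/3 = 6·7·13/3 = 182.

Σ(L_z)² = 182 ℏ²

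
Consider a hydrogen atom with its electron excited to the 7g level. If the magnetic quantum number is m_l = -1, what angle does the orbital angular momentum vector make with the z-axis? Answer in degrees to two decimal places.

θ ≈ 102.92°

The 7g level has l = 4.
|L| = √(l(l+1)) ℏ = 2√5 ℏ.
L_z = m_l ℏ = −1ℏ.
cos θ = L_z/|L| = -1/√20, so θ ≈ 102.92°.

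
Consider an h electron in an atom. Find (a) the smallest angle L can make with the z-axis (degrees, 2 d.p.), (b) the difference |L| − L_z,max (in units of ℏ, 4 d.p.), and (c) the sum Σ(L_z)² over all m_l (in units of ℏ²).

An h state has l = 5.
cos θ_min = 5/√30, so θ_min ≈ 24.09°.
|L| − L_z,max = (√30 − 5)ℏ ≈ 0.4772ℏ.
Σ m_l² = 110, so Σ(L_z)² = 110 ℏ².

θ_min ≈ 24.09°; |L|−L_z,max ≈ 0.4772ℏ; Σ(L_z)² = 110 ℏ²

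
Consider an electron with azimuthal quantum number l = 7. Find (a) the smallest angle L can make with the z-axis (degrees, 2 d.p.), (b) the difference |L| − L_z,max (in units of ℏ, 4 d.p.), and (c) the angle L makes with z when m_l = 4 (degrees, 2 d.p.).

θ_min ≈ 20.70°; |L|−L_z,max ≈ 0.4833ℏ; θ(m_l=4) ≈ 57.69°

cos θ_min = 7/√56, so θ_min ≈ 20.70°.
|L| − L_z,max = (2√14 − 7)ℏ ≈ 0.4833ℏ.
For m_l = 4: cos θ = 4/√56, θ ≈ 57.69°.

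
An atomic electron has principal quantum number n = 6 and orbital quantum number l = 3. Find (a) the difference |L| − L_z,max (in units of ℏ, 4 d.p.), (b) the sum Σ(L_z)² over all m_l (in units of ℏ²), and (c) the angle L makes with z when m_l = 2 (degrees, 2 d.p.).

|L|−L_z,max ≈ 0.4641ℏ; Σ(L_z)² = 28 ℏ²; θ(m_l=2) ≈ 54.74°

|L| − L_z,max = (2√3 − 3)ℏ ≈ 0.4641ℏ.
Σ m_l² = 28, so Σ(L_z)² = 28 ℏ².
For m_l = 2: cos θ = 2/√12, θ ≈ 54.74°.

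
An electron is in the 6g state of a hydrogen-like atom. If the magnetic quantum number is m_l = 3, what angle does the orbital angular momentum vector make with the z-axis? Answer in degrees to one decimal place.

θ ≈ 47.9°

For 6g, l = 4.
|L| = ℏ√(l(l+1)) = 2√5 ℏ.
L_z = m_l ℏ = 3ℏ.
cos θ = L_z/|L| = 3/√20, so θ ≈ 47.9°.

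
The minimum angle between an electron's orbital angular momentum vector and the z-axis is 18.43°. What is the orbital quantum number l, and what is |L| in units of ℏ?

l = 9, |L| = 3√10 ℏ ≈ 9.487ℏ

At minimum angle, m_l = l, so cos θ = l/√(l(l+1)); cos²θ = l/(l+1) = 0.9001.
Thus l = 0.9001/(1 − 0.9001) ≈ 9.
Then |L| = ℏ√(9·10) = 3√10 ℏ.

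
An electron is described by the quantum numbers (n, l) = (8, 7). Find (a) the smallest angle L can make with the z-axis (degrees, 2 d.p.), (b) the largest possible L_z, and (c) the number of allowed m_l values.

cos θ_min = 7/√56, so θ_min ≈ 20.70°.
L_z,max = lℏ = 7ℏ.
There are 2l+1 = 15 values of m_l.

θ_min ≈ 20.70°; L_z,max = 7ℏ; 15 values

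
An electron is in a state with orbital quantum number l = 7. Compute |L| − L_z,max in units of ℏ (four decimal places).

|L| = 2√14 ℏ ≈ 7.4833ℏ, while L_z,max = lℏ = 7ℏ.
The difference is (2√14 − 7)ℏ ≈ 0.4833ℏ.

|L| − L_z,max ≈ 0.4833ℏ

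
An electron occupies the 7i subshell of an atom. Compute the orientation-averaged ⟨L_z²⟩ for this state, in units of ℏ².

⟨L_z²⟩ = 14 ℏ²

The 7i subshell has l = 6.
m_l ∈ {-6, -5, -4, -3, -2, -1, 0, 1, 2, 3, 4, 5, 6}.
⟨L_z²⟩ = ℏ²·(Σ m_l²)/(2l+1) = ℏ²·182/13 = 14ℏ².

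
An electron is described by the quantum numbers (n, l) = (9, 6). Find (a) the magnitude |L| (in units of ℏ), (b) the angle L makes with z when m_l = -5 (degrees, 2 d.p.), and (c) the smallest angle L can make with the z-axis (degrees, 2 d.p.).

|L| = √42 ℏ ≈ 6.481ℏ; θ(m_l=-5) ≈ 140.49°; θ_min ≈ 22.21°

|L| = ℏ√(6·7) = √42 ℏ ≈ 6.481ℏ.
For m_l = -5: cos θ = -5/√42, θ ≈ 140.49°.
cos θ_min = 6/√42, so θ_min ≈ 22.21°.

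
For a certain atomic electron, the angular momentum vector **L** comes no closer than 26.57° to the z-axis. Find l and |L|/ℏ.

At minimum angle, m_l = l, so cos θ = l/√(l(l+1)); cos²θ = l/(l+1) = 0.7999.
Thus l = 0.7999/(1 − 0.7999) ≈ 4.
Then |L| = ℏ√(4·5) = 2√5 ℏ.

l = 4, |L| = 2√5 ℏ ≈ 4.472ℏ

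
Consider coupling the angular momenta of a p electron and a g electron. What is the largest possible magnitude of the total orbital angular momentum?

|L_tot|_max = √30 ℏ ≈ 5.477ℏ

L runs from |1 − 4| = 3 to 1 + 4 = 5.
Allowed values: L = 3, 4, 5.
The largest magnitude corresponds to L = 5: |L_tot| = ℏ√(5·6) = √30 ℏ.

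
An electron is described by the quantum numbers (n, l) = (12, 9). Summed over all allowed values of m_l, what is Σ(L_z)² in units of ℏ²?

Σ(L_z)² = 570 ℏ²

m_l runs from −9 to 9, i.e. {-9, -8, -7, -6, -5, -4, -3, -2, -1, 0, 1, 2, 3, 4, 5, 6, 7, 8, 9}.
Σ m_l² = 2·(1 + 4 + 9 + 16 + 25 + 36 + 49 + 64 + 81) = 570.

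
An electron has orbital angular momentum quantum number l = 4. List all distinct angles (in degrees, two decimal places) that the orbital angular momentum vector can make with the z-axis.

θ ∈ {26.57°, 47.87°, 63.43°, 77.08°, 90.00°, 102.92°, 116.57°, 132.13°, 153.43°}

|L| = ℏ√(l(l+1)) = 2√5 ℏ.
cos θ = m_l/√20 for each m_l ∈ {-4, -3, -2, -1, 0, 1, 2, 3, 4}.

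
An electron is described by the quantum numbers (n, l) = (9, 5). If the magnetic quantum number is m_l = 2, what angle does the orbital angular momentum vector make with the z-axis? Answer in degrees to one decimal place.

|L| = ℏ√(l(l+1)) = √30 ℏ.
L_z = m_l ℏ = 2ℏ.
cos θ = L_z/|L| = 2/√30, so θ ≈ 68.6°.

θ ≈ 68.6°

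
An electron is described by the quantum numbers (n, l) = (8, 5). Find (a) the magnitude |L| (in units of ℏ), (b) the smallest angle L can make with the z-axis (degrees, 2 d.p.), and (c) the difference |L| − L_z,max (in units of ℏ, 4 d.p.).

|L| = √30 ℏ ≈ 5.477ℏ; θ_min ≈ 24.09°; |L|−L_z,max ≈ 0.4772ℏ

|L| = ℏ√(5·6) = √30 ℏ ≈ 5.477ℏ.
cos θ_min = 5/√30, so θ_min ≈ 24.09°.
|L| − L_z,max = (√30 − 5)ℏ ≈ 0.4772ℏ.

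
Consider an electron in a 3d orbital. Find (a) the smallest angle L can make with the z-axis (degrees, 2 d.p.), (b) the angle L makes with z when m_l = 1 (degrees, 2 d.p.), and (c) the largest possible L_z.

For 3d, l = 2.
cos θ_min = 2/√6, so θ_min ≈ 35.26°.
For m_l = 1: cos θ = 1/√6, θ ≈ 65.91°.
L_z,max = lℏ = 2ℏ.

θ_min ≈ 35.26°; θ(m_l=1) ≈ 65.91°; L_z,max = 2ℏ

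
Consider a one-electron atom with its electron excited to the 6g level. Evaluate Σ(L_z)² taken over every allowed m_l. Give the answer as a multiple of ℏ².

Σ(L_z)² = 60 ℏ²

The 6g level has l = 4.
The allowed m_l values are -4, -3, -2, -1, 0, 1, 2, 3, 4.
Σ m_l² = 2·(1 + 4 + 9 + 16) = 60.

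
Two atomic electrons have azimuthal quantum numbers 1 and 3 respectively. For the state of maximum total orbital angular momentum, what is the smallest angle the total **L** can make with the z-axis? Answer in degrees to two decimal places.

θ_min ≈ 26.57°

L runs from |1 − 3| = 2 to 1 + 3 = 4.
So L can be 2, 3, 4.
The maximum is L = 4, with |L_tot| = ℏ√(4·5) = 2√5 ℏ.
The minimum angle with z is arccos(4/√20) ≈ 26.57°.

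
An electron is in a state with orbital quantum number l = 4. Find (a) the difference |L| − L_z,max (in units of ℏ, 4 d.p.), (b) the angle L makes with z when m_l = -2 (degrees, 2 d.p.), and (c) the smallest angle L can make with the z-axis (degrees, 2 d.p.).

|L| − L_z,max = (2√5 − 4)ℏ ≈ 0.4721ℏ.
For m_l = -2: cos θ = -2/√20, θ ≈ 116.57°.
cos θ_min = 4/√20, so θ_min ≈ 26.57°.

|L|−L_z,max ≈ 0.4721ℏ; θ(m_l=-2) ≈ 116.57°; θ_min ≈ 26.57°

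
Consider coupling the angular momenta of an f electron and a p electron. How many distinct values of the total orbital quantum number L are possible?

L runs from |3 − 1| = 2 to 3 + 1 = 4.
L ∈ {2, 3, 4}.
That is 3 values.

3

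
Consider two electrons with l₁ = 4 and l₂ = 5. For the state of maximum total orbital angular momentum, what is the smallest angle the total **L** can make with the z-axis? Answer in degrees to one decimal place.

θ_min ≈ 18.4°

The total orbital quantum number L ranges from |l₁ − l₂| to l₁ + l₂ in integer steps.
L ∈ {1, 2, 3, 4, 5, 6, 7, 8, 9}.
The maximum is L = 9, with |L_tot| = ℏ√(9·10) = 3√10 ℏ.
The minimum angle with z is arccos(9/√90) ≈ 18.4°.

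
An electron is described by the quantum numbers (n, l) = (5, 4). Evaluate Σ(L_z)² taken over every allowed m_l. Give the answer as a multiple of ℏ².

Σ(L_z)² = 60 ℏ²

m_l ∈ {-4, -3, -2, -1, 0, 1, 2, 3, 4}.
Summing m² from −4 to 4: Σ m_l² = 60.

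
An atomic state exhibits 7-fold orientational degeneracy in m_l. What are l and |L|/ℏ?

7 = 2l + 1, so l = (7−1)/2 = 3.
|L| = ℏ√(l(l+1)) = ℏ√(3·4) = 2√3 ℏ.

l = 3, |L| = 2√3 ℏ ≈ 3.464ℏ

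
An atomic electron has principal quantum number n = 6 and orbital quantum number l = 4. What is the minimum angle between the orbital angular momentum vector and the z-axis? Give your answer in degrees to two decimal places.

θ_min ≈ 26.57°

|L| = √(l(l+1)) ℏ = 2√5 ℏ.
The smallest angle corresponds to the largest L_z, i.e. m_l = l = 4, giving L_z = 4ℏ.
cos θ_min = 4/√20, so θ_min ≈ 26.57°.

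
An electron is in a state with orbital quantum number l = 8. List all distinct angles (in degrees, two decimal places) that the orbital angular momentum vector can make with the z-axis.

θ ∈ {19.47°, 34.42°, 45.00°, 53.90°, 61.87°, 69.30°, 76.37°, 83.23°, 90.00°, 96.77°, 103.63°, 110.70°, 118.13°, 126.10°, 135.00°, 145.58°, 160.53°}

|L| = √(l(l+1)) ℏ = 6√2 ℏ.
cos θ = m_l/√72 for each m_l ∈ {-8, -7, -6, -5, -4, -3, -2, -1, 0, 1, 2, 3, 4, 5, 6, 7, 8}.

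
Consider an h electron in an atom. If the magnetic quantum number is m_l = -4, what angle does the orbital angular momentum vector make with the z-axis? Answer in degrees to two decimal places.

θ ≈ 136.91°

For an h orbital, l = 5.
|L|² = l(l+1)ℏ² = 30ℏ², so |L| = √30 ℏ.
L_z = m_l ℏ = −4ℏ.
cos θ = L_z/|L| = -4/√30, so θ ≈ 136.91°.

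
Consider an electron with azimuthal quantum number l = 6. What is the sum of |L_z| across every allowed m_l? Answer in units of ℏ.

m_l runs from −6 to 6, i.e. {-6, -5, -4, -3, -2, -1, 0, 1, 2, 3, 4, 5, 6}.
Σ|m_l| = l(l+1) = 42.

Σ|L_z| = 42 ℏ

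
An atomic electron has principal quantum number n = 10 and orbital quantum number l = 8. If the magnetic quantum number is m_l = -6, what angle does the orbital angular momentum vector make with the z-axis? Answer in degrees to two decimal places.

|L|² = l(l+1)ℏ² = 72ℏ², so |L| = 6√2 ℏ.
L_z = m_l ℏ = −6ℏ.
cos θ = L_z/|L| = -6/√72, so θ ≈ 135.00°.

θ ≈ 135.00°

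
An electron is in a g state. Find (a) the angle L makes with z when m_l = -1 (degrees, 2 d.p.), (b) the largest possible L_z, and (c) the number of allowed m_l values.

θ(m_l=-1) ≈ 102.92°; L_z,max = 4ℏ; 9 values

For a g orbital, l = 4.
For m_l = -1: cos θ = -1/√20, θ ≈ 102.92°.
L_z,max = lℏ = 4ℏ.
There are 2l+1 = 9 values of m_l.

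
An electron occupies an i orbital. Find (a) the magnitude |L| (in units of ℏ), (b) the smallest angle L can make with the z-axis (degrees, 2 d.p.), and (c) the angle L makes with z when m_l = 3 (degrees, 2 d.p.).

|L| = √42 ℏ ≈ 6.481ℏ; θ_min ≈ 22.21°; θ(m_l=3) ≈ 62.42°

An i state has l = 6.
|L| = ℏ√(6·7) = √42 ℏ ≈ 6.481ℏ.
cos θ_min = 6/√42, so θ_min ≈ 22.21°.
For m_l = 3: cos θ = 3/√42, θ ≈ 62.42°.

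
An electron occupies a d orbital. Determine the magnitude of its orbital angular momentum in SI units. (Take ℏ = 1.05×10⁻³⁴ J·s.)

|L| = 2.57×10⁻³⁴ J·s

For a d orbital, l = 2.
|L| = ℏ√(l(l+1)) = ℏ√(2·3) = √6 ℏ
Numerically, |L| = 2.449 × (1.05×10⁻³⁴ J·s) = 2.57×10⁻³⁴ J·s.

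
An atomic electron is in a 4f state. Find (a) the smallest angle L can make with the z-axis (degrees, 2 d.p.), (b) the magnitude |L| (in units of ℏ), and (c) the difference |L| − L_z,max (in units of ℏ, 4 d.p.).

θ_min ≈ 30.00°; |L| = 2√3 ℏ ≈ 3.464ℏ; |L|−L_z,max ≈ 0.4641ℏ

The 4f subshell has l = 3.
cos θ_min = 3/√12, so θ_min ≈ 30.00°.
|L| = ℏ√(3·4) = 2√3 ℏ ≈ 3.464ℏ.
|L| − L_z,max = (2√3 − 3)ℏ ≈ 0.4641ℏ.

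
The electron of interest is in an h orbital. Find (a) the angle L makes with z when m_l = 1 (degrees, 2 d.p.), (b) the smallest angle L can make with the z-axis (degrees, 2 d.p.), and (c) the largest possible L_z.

θ(m_l=1) ≈ 79.48°; θ_min ≈ 24.09°; L_z,max = 5ℏ

An h state has l = 5.
For m_l = 1: cos θ = 1/√30, θ ≈ 79.48°.
cos θ_min = 5/√30, so θ_min ≈ 24.09°.
L_z,max = lℏ = 5ℏ.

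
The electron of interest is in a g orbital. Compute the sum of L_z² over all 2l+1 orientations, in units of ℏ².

A g state has l = 4.
m_l runs from −4 to 4, i.e. {-4, -3, -2, -1, 0, 1, 2, 3, 4}.
Σ m_l² = l(l+1)(2l+1)/3 = 4·5·9/3 = 60.

Σ(L_z)² = 60 ℏ²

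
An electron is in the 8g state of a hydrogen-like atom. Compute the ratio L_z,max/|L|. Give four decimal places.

L_z,max/|L| = 0.8944

For 8g, l = 4.
|L| = 2√5 ℏ ≈ 4.4721ℏ, while L_z,max = lℏ = 4ℏ.
L_z,max/|L| = 4/√20 = 0.8944.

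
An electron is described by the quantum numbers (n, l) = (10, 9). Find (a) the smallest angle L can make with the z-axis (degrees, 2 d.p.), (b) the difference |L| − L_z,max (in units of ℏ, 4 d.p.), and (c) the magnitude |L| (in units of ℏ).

cos θ_min = 9/√90, so θ_min ≈ 18.43°.
|L| − L_z,max = (3√10 − 9)ℏ ≈ 0.4868ℏ.
|L| = ℏ√(9·10) = 3√10 ℏ ≈ 9.487ℏ.

θ_min ≈ 18.43°; |L|−L_z,max ≈ 0.4868ℏ; |L| = 3√10 ℏ ≈ 9.487ℏ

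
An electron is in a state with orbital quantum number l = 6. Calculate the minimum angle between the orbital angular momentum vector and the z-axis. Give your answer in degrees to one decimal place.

|L| = √(l(l+1)) ℏ = √42 ℏ.
The smallest angle corresponds to the largest L_z, i.e. m_l = l = 6, giving L_z = 6ℏ.
cos θ_min = 6/√42, so θ_min ≈ 22.2°.

θ_min ≈ 22.2°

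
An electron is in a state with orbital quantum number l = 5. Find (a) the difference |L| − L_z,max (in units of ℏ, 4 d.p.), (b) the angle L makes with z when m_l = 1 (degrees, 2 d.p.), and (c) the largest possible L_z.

|L|−L_z,max ≈ 0.4772ℏ; θ(m_l=1) ≈ 79.48°; L_z,max = 5ℏ

|L| − L_z,max = (√30 − 5)ℏ ≈ 0.4772ℏ.
For m_l = 1: cos θ = 1/√30, θ ≈ 79.48°.
L_z,max = lℏ = 5ℏ.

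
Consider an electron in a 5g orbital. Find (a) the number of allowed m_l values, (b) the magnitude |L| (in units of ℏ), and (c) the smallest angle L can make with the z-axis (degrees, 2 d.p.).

5g means n = 5, l = 4.
There are 2l+1 = 9 values of m_l.
|L| = ℏ√(4·5) = 2√5 ℏ ≈ 4.472ℏ.
cos θ_min = 4/√20, so θ_min ≈ 26.57°.

9 values; |L| = 2√5 ℏ ≈ 4.472ℏ; θ_min ≈ 26.57°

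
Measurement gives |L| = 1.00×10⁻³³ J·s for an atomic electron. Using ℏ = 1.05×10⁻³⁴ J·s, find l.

|L|/ℏ = (1.00×10⁻³³)/(1.05×10⁻³⁴) ≈ 9.524.
Set l(l+1) = 90.70; the integer solution is l = 9.

l = 9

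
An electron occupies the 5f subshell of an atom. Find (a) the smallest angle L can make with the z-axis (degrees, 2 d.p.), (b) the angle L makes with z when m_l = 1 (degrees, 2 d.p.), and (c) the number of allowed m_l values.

θ_min ≈ 30.00°; θ(m_l=1) ≈ 73.22°; 7 values

The 5f subshell has l = 3.
cos θ_min = 3/√12, so θ_min ≈ 30.00°.
For m_l = 1: cos θ = 1/√12, θ ≈ 73.22°.
There are 2l+1 = 7 values of m_l.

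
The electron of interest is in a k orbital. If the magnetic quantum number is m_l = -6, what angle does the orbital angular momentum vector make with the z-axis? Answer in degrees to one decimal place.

A k state has l = 7.
|L| = ℏ√(l(l+1)) = 2√14 ℏ.
L_z = m_l ℏ = −6ℏ.
cos θ = L_z/|L| = -6/√56, so θ ≈ 143.3°.

θ ≈ 143.3°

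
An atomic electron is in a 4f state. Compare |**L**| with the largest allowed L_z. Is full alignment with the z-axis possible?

No: L_z,max = 3ℏ < |L| = 2√3 ℏ ≈ 3.464ℏ

The 4f subshell has l = 3.
|L| = 2√3 ℏ ≈ 3.4641ℏ, while L_z,max = lℏ = 3ℏ.
Since |L| > L_z,max, the vector can never point exactly along z; the closest it comes is θ_min = arccos(3/√12) ≈ 30.0°.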